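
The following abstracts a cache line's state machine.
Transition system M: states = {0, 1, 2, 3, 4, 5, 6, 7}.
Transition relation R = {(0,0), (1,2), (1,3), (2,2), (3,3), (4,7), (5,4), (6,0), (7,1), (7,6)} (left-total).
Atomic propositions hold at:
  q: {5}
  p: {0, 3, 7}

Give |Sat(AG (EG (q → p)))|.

7

Sat(q → p) = {0, 1, 2, 3, 4, 6, 7}
EG (q → p): greatest fixpoint, start Z0 = {0, 1, 2, 3, 4, 6, 7}, keep only states in Sat with some successor in Z. Already a fixed point.
Sat(EG (q → p)) = {0, 1, 2, 3, 4, 6, 7}
AG (EG (q → p)): greatest fixpoint, start Z0 = {0, 1, 2, 3, 4, 6, 7}, keep only states in Sat with every successor in Z. Already a fixed point.
Sat(AG (EG (q → p))) = {0, 1, 2, 3, 4, 6, 7}
|Sat(AG (EG (q → p)))| = |{0, 1, 2, 3, 4, 6, 7}| = 7.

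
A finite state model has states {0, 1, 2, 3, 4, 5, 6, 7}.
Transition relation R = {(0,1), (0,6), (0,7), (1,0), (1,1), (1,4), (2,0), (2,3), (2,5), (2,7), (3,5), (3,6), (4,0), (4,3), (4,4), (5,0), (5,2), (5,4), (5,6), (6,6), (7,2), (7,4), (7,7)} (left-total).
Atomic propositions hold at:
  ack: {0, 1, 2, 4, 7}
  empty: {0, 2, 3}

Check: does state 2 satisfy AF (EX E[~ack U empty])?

Yes

Sat(~ack) = {3, 5, 6}
E[~ack U empty]: least fixpoint, start Z0 = Sat(empty) = {0, 2, 3}, add states in Sat(~ack) with some successor in Z. Z1 = {0, 2, 3, 5}; fixed.
Sat(E[~ack U empty]) = {0, 2, 3, 5}
Sat(EX E[~ack U empty]) = {s : some successor in {0, 2, 3, 5}} = {1, 2, 3, 4, 5, 7}
AF (EX E[~ack U empty]): least fixpoint, start Z0 = {1, 2, 3, 4, 5, 7}, add states with every successor in Z. Already a fixed point.
Sat(AF (EX E[~ack U empty])) = {1, 2, 3, 4, 5, 7}
2 ∈ Sat(AF (EX E[~ack U empty])) = {1, 2, 3, 4, 5, 7}, so the formula holds at 2.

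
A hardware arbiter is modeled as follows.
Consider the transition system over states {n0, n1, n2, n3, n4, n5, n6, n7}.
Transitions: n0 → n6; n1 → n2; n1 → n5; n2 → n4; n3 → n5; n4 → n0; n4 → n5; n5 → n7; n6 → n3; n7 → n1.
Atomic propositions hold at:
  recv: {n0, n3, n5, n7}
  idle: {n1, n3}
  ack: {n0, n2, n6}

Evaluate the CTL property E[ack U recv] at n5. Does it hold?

Yes

E[ack U recv]: least fixpoint, start Z0 = Sat(recv) = {n0, n3, n5, n7}, add states in Sat(ack) with some successor in Z. Z1 = {n0, n3, n5, n6, n7}; fixed.
Sat(E[ack U recv]) = {n0, n3, n5, n6, n7}
n5 ∈ Sat(E[ack U recv]) = {n0, n3, n5, n6, n7}, so the formula holds at n5.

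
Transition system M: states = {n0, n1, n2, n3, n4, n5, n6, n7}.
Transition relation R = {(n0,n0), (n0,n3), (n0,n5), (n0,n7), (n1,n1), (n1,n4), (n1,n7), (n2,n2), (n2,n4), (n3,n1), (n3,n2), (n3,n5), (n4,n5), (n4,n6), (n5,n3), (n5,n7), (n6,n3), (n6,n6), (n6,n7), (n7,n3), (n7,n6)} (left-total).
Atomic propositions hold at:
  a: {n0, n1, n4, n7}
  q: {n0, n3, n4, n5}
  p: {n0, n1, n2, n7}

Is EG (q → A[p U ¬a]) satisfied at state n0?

No

Sat(¬a) = {n2, n3, n5, n6}
A[p U ¬a]: least fixpoint, start Z0 = Sat(¬a) = {n2, n3, n5, n6}, add states in Sat(p) with every successor in Z. Z1 = {n2, n3, n5, n6, n7}; fixed.
Sat(A[p U ¬a]) = {n2, n3, n5, n6, n7}
Sat(q → A[p U ¬a]) = {n1, n2, n3, n5, n6, n7}
EG (q → A[p U ¬a]): greatest fixpoint, start Z0 = {n1, n2, n3, n5, n6, n7}, keep only states in Sat with some successor in Z. Already a fixed point.
Sat(EG (q → A[p U ¬a])) = {n1, n2, n3, n5, n6, n7}
n0 ∉ Sat(EG (q → A[p U ¬a])) = {n1, n2, n3, n5, n6, n7}, so the formula does not hold at n0.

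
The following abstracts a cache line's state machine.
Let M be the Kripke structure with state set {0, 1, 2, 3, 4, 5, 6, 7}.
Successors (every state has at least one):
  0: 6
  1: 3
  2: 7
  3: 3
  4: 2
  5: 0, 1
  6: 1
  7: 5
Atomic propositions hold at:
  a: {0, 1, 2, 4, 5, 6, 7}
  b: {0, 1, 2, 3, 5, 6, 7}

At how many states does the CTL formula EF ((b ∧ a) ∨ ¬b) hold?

Sat(b ∧ a) = {0, 1, 2, 5, 6, 7}
Sat(¬b) = {4}
Sat((b ∧ a) ∨ ¬b) = {0, 1, 2, 4, 5, 6, 7}
EF ((b ∧ a) ∨ ¬b): least fixpoint, start Z0 = {0, 1, 2, 4, 5, 6, 7}, add states with some successor in Z. Already a fixed point.
Sat(EF ((b ∧ a) ∨ ¬b)) = {0, 1, 2, 4, 5, 6, 7}
|Sat(EF ((b ∧ a) ∨ ¬b))| = |{0, 1, 2, 4, 5, 6, 7}| = 7.

7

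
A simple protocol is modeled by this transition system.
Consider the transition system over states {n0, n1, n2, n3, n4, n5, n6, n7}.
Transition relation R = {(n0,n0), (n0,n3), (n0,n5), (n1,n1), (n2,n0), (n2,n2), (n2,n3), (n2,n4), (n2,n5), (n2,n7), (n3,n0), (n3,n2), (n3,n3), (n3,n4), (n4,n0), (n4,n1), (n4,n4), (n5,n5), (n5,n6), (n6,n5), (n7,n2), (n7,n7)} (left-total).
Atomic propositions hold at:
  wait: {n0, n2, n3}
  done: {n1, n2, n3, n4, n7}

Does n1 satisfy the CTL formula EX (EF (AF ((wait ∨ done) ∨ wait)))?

Yes

Sat(wait ∨ done) = {n0, n1, n2, n3, n4, n7}
Sat((wait ∨ done) ∨ wait) = {n0, n1, n2, n3, n4, n7}
AF ((wait ∨ done) ∨ wait): least fixpoint, start Z0 = {n0, n1, n2, n3, n4, n7}, add states with every successor in Z. Already a fixed point.
Sat(AF ((wait ∨ done) ∨ wait)) = {n0, n1, n2, n3, n4, n7}
EF (AF ((wait ∨ done) ∨ wait)): least fixpoint, start Z0 = {n0, n1, n2, n3, n4, n7}, add states with some successor in Z. Already a fixed point.
Sat(EF (AF ((wait ∨ done) ∨ wait))) = {n0, n1, n2, n3, n4, n7}
Sat(EX (EF (AF ((wait ∨ done) ∨ wait)))) = {s : some successor in {n0, n1, n2, n3, n4, n7}} = {n0, n1, n2, n3, n4, n7}
n1 ∈ Sat(EX (EF (AF ((wait ∨ done) ∨ wait)))) = {n0, n1, n2, n3, n4, n7}, so the formula holds at n1.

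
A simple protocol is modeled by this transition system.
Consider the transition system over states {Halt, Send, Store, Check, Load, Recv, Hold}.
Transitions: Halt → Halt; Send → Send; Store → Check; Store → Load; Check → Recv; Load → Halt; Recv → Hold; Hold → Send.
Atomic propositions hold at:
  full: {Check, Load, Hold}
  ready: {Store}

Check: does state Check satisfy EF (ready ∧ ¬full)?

No

Sat(¬full) = {Halt, Send, Store, Recv}
Sat(ready ∧ ¬full) = {Store}
EF (ready ∧ ¬full): least fixpoint, start Z0 = {Store}, add states with some successor in Z. Already a fixed point.
Sat(EF (ready ∧ ¬full)) = {Store}
Check ∉ Sat(EF (ready ∧ ¬full)) = {Store}, so the formula does not hold at Check.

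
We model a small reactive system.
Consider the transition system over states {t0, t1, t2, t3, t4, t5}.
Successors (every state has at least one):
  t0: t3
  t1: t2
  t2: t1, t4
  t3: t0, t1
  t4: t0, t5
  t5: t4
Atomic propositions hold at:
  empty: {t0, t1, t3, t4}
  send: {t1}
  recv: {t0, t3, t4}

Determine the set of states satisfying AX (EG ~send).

Sat(~send) = {t0, t2, t3, t4, t5}
EG ~send: greatest fixpoint, start Z0 = {t0, t2, t3, t4, t5}, keep only states in Sat with some successor in Z. Already a fixed point.
Sat(EG ~send) = {t0, t2, t3, t4, t5}
Sat(AX (EG ~send)) = {s : every successor in {t0, t2, t3, t4, t5}} = {t0, t1, t4, t5}

{t0, t1, t4, t5}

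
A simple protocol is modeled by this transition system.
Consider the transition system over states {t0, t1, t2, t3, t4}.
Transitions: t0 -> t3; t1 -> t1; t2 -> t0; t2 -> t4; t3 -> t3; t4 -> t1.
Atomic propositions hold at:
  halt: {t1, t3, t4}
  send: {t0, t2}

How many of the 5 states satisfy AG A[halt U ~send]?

Sat(~send) = {t1, t3, t4}
A[halt U ~send]: least fixpoint, start Z0 = Sat(~send) = {t1, t3, t4}, add states in Sat(halt) with every successor in Z. Already a fixed point.
Sat(A[halt U ~send]) = {t1, t3, t4}
AG A[halt U ~send]: greatest fixpoint, start Z0 = {t1, t3, t4}, keep only states in Sat with every successor in Z. Already a fixed point.
Sat(AG A[halt U ~send]) = {t1, t3, t4}
|Sat(AG A[halt U ~send])| = |{t1, t3, t4}| = 3.

3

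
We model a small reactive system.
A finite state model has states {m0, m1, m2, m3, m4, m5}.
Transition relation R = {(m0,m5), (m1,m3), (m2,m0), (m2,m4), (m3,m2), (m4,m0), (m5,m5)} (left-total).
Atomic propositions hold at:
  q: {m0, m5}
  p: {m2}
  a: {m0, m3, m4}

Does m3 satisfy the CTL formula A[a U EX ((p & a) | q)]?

Sat(p & a) = ∅
Sat((p & a) | q) = {m0, m5}
Sat(EX ((p & a) | q)) = {s : some successor in {m0, m5}} = {m0, m2, m4, m5}
A[a U EX ((p & a) | q)]: least fixpoint, start Z0 = Sat(EX ((p & a) | q)) = {m0, m2, m4, m5}, add states in Sat(a) with every successor in Z. Z1 = {m0, m2, m3, m4, m5}; fixed.
Sat(A[a U EX ((p & a) | q)]) = {m0, m2, m3, m4, m5}
m3 ∈ Sat(A[a U EX ((p & a) | q)]) = {m0, m2, m3, m4, m5}, so the formula holds at m3.

Yes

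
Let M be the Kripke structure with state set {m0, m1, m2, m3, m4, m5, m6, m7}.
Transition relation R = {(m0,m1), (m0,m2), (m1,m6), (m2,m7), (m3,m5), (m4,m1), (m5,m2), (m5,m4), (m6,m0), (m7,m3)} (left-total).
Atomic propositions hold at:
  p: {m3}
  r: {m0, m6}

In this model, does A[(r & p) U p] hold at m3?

Sat(r & p) = ∅
A[(r & p) U p]: least fixpoint, start Z0 = Sat(p) = {m3}, add states in Sat(r & p) with every successor in Z. Already a fixed point.
Sat(A[(r & p) U p]) = {m3}
m3 ∈ Sat(A[(r & p) U p]) = {m3}, so the formula holds at m3.

Yes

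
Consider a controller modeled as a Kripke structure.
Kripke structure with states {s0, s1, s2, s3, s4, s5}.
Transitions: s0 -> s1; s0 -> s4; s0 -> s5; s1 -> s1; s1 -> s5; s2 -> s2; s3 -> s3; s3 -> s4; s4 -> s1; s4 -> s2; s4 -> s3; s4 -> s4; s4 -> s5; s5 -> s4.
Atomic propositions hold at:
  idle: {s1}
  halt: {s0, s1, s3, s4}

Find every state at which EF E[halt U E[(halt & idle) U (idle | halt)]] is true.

Sat(halt & idle) = {s1}
Sat(idle | halt) = {s0, s1, s3, s4}
E[(halt & idle) U (idle | halt)]: least fixpoint, start Z0 = Sat((idle | halt)) = {s0, s1, s3, s4}, add states in Sat(halt & idle) with some successor in Z. Already a fixed point.
Sat(E[(halt & idle) U (idle | halt)]) = {s0, s1, s3, s4}
E[halt U E[(halt & idle) U (idle | halt)]]: least fixpoint, start Z0 = Sat(E[(halt & idle) U (idle | halt)]) = {s0, s1, s3, s4}, add states in Sat(halt) with some successor in Z. Already a fixed point.
Sat(E[halt U E[(halt & idle) U (idle | halt)]]) = {s0, s1, s3, s4}
EF E[halt U E[(halt & idle) U (idle | halt)]]: least fixpoint, start Z0 = {s0, s1, s3, s4}, add states with some successor in Z. Z1 = {s0, s1, s3, s4, s5}; fixed.
Sat(EF E[halt U E[(halt & idle) U (idle | halt)]]) = {s0, s1, s3, s4, s5}

{s0, s1, s3, s4, s5}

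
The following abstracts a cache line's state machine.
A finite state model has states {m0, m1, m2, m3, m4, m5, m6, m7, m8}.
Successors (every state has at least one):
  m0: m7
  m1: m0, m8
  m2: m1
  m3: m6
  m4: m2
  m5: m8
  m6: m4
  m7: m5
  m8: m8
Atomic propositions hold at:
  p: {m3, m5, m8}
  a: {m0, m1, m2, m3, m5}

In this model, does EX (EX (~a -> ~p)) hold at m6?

Yes

Sat(~a) = {m4, m6, m7, m8}
Sat(~p) = {m0, m1, m2, m4, m6, m7}
Sat(~a -> ~p) = {m0, m1, m2, m3, m4, m5, m6, m7}
Sat(EX (~a -> ~p)) = {s : some successor in {m0, m1, m2, m3, m4, m5, m6, m7}} = {m0, m1, m2, m3, m4, m6, m7}
Sat(EX (EX (~a -> ~p))) = {s : some successor in {m0, m1, m2, m3, m4, m6, m7}} = {m0, m1, m2, m3, m4, m6}
m6 ∈ Sat(EX (EX (~a -> ~p))) = {m0, m1, m2, m3, m4, m6}, so the formula holds at m6.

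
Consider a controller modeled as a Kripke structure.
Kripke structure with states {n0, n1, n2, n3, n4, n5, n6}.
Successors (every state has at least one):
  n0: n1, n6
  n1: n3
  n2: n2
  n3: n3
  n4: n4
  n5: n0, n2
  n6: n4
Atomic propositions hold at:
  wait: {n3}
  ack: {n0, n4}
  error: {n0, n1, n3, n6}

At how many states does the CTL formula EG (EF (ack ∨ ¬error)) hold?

5

Sat(¬error) = {n2, n4, n5}
Sat(ack ∨ ¬error) = {n0, n2, n4, n5}
EF (ack ∨ ¬error): least fixpoint, start Z0 = {n0, n2, n4, n5}, add states with some successor in Z. Z1 = {n0, n2, n4, n5, n6}; fixed.
Sat(EF (ack ∨ ¬error)) = {n0, n2, n4, n5, n6}
EG (EF (ack ∨ ¬error)): greatest fixpoint, start Z0 = {n0, n2, n4, n5, n6}, keep only states in Sat with some successor in Z. Already a fixed point.
Sat(EG (EF (ack ∨ ¬error))) = {n0, n2, n4, n5, n6}
|Sat(EG (EF (ack ∨ ¬error)))| = |{n0, n2, n4, n5, n6}| = 5.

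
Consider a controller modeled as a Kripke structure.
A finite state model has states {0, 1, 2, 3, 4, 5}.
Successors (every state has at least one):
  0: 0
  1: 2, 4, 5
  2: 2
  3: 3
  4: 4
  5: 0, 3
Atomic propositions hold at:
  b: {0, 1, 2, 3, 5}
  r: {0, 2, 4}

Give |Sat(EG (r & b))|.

2

Sat(r & b) = {0, 2}
EG (r & b): greatest fixpoint, start Z0 = {0, 2}, keep only states in Sat with some successor in Z. Already a fixed point.
Sat(EG (r & b)) = {0, 2}
|Sat(EG (r & b))| = |{0, 2}| = 2.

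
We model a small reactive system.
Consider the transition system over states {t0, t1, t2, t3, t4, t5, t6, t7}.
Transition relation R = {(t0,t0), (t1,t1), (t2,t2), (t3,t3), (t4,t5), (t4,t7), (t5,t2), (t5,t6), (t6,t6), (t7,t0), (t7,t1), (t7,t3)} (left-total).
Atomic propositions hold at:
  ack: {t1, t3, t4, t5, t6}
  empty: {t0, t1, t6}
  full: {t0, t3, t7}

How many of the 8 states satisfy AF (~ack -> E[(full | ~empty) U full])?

7

Sat(~ack) = {t0, t2, t7}
Sat(~empty) = {t2, t3, t4, t5, t7}
Sat(full | ~empty) = {t0, t2, t3, t4, t5, t7}
E[(full | ~empty) U full]: least fixpoint, start Z0 = Sat(full) = {t0, t3, t7}, add states in Sat(full | ~empty) with some successor in Z. Z1 = {t0, t3, t4, t7}; fixed.
Sat(E[(full | ~empty) U full]) = {t0, t3, t4, t7}
Sat(~ack -> E[(full | ~empty) U full]) = {t0, t1, t3, t4, t5, t6, t7}
AF (~ack -> E[(full | ~empty) U full]): least fixpoint, start Z0 = {t0, t1, t3, t4, t5, t6, t7}, add states with every successor in Z. Already a fixed point.
Sat(AF (~ack -> E[(full | ~empty) U full])) = {t0, t1, t3, t4, t5, t6, t7}
|Sat(AF (~ack -> E[(full | ~empty) U full]))| = |{t0, t1, t3, t4, t5, t6, t7}| = 7.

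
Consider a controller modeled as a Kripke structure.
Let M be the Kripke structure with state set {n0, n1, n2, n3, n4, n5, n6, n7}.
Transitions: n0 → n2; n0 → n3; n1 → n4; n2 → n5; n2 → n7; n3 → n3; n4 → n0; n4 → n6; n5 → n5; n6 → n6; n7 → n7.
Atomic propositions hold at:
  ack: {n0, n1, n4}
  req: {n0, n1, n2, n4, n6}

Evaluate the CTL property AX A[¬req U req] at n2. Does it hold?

Sat(¬req) = {n3, n5, n7}
A[¬req U req]: least fixpoint, start Z0 = Sat(req) = {n0, n1, n2, n4, n6}, add states in Sat(¬req) with every successor in Z. Already a fixed point.
Sat(A[¬req U req]) = {n0, n1, n2, n4, n6}
Sat(AX A[¬req U req]) = {s : every successor in {n0, n1, n2, n4, n6}} = {n1, n4, n6}
n2 ∉ Sat(AX A[¬req U req]) = {n1, n4, n6}, so the formula does not hold at n2.

No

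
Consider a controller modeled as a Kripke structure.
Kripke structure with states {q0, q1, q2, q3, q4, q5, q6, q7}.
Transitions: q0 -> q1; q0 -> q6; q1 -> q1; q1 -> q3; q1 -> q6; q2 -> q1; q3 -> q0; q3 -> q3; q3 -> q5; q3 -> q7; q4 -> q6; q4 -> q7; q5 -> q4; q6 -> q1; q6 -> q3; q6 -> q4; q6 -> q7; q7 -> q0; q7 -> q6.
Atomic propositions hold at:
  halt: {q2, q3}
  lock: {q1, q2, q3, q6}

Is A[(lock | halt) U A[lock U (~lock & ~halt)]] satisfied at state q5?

Yes

Sat(lock | halt) = {q1, q2, q3, q6}
Sat(~lock) = {q0, q4, q5, q7}
Sat(~halt) = {q0, q1, q4, q5, q6, q7}
Sat(~lock & ~halt) = {q0, q4, q5, q7}
A[lock U (~lock & ~halt)]: least fixpoint, start Z0 = Sat((~lock & ~halt)) = {q0, q4, q5, q7}, add states in Sat(lock) with every successor in Z. Already a fixed point.
Sat(A[lock U (~lock & ~halt)]) = {q0, q4, q5, q7}
A[(lock | halt) U A[lock U (~lock & ~halt)]]: least fixpoint, start Z0 = Sat(A[lock U (~lock & ~halt)]) = {q0, q4, q5, q7}, add states in Sat(lock | halt) with every successor in Z. Already a fixed point.
Sat(A[(lock | halt) U A[lock U (~lock & ~halt)]]) = {q0, q4, q5, q7}
q5 ∈ Sat(A[(lock | halt) U A[lock U (~lock & ~halt)]]) = {q0, q4, q5, q7}, so the formula holds at q5.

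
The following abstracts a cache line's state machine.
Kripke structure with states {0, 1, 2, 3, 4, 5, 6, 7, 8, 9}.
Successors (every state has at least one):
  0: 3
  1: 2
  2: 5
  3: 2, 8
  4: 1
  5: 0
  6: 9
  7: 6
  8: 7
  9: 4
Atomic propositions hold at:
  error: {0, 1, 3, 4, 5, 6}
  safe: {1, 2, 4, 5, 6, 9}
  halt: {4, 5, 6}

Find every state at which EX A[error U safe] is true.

A[error U safe]: least fixpoint, start Z0 = Sat(safe) = {1, 2, 4, 5, 6, 9}, add states in Sat(error) with every successor in Z. Already a fixed point.
Sat(A[error U safe]) = {1, 2, 4, 5, 6, 9}
Sat(EX A[error U safe]) = {s : some successor in {1, 2, 4, 5, 6, 9}} = {1, 2, 3, 4, 6, 7, 9}

{1, 2, 3, 4, 6, 7, 9}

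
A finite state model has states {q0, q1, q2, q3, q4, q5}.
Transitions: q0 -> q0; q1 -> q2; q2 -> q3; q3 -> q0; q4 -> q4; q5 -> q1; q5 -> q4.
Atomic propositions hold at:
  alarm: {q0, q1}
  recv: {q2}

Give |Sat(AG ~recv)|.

3

Sat(~recv) = {q0, q1, q3, q4, q5}
AG ~recv: greatest fixpoint, start Z0 = {q0, q1, q3, q4, q5}, keep only states in Sat with every successor in Z. Z1 = {q0, q3, q4, q5}; Z2 = {q0, q3, q4}; fixed.
Sat(AG ~recv) = {q0, q3, q4}
|Sat(AG ~recv)| = |{q0, q3, q4}| = 3.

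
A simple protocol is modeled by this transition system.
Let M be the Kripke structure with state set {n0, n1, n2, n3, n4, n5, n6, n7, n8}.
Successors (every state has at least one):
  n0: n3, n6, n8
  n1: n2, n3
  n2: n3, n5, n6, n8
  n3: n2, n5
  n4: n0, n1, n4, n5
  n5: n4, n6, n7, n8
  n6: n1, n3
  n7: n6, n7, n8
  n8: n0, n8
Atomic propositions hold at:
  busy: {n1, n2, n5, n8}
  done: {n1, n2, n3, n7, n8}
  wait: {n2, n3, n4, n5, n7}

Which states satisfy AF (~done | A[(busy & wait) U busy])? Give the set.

Sat(~done) = {n0, n4, n5, n6}
Sat(busy & wait) = {n2, n5}
A[(busy & wait) U busy]: least fixpoint, start Z0 = Sat(busy) = {n1, n2, n5, n8}, add states in Sat(busy & wait) with every successor in Z. Already a fixed point.
Sat(A[(busy & wait) U busy]) = {n1, n2, n5, n8}
Sat(~done | A[(busy & wait) U busy]) = {n0, n1, n2, n4, n5, n6, n8}
AF (~done | A[(busy & wait) U busy]): least fixpoint, start Z0 = {n0, n1, n2, n4, n5, n6, n8}, add states with every successor in Z. Z1 = {n0, n1, n2, n3, n4, n5, n6, n8}; fixed.
Sat(AF (~done | A[(busy & wait) U busy])) = {n0, n1, n2, n3, n4, n5, n6, n8}

{n0, n1, n2, n3, n4, n5, n6, n8}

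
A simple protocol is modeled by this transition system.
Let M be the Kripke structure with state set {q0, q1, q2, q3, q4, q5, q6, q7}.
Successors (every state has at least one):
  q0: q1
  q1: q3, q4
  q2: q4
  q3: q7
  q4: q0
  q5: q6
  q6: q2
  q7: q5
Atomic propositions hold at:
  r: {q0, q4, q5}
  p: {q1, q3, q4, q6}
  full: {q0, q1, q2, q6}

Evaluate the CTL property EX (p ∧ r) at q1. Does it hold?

Sat(p ∧ r) = {q4}
Sat(EX (p ∧ r)) = {s : some successor in {q4}} = {q1, q2}
q1 ∈ Sat(EX (p ∧ r)) = {q1, q2}, so the formula holds at q1.

Yes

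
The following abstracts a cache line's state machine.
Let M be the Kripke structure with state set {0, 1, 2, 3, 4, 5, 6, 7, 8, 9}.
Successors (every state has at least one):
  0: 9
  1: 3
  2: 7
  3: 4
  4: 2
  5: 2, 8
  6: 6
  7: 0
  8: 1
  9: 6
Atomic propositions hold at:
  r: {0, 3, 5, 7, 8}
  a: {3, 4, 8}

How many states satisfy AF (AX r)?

Sat(AX r) = {s : every successor in {0, 3, 5, 7, 8}} = {1, 2, 7}
AF (AX r): least fixpoint, start Z0 = {1, 2, 7}, add states with every successor in Z. Z1 = {1, 2, 4, 7, 8}; Z2 = {1, 2, 3, 4, 5, 7, 8}; fixed.
Sat(AF (AX r)) = {1, 2, 3, 4, 5, 7, 8}
|Sat(AF (AX r))| = |{1, 2, 3, 4, 5, 7, 8}| = 7.

7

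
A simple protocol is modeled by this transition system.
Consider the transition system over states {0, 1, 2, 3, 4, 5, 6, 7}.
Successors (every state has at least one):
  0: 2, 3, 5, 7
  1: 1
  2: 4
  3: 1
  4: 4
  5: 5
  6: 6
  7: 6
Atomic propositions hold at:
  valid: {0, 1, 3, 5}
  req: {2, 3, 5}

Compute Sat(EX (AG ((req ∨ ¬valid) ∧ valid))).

{0, 5}

Sat(¬valid) = {2, 4, 6, 7}
Sat(req ∨ ¬valid) = {2, 3, 4, 5, 6, 7}
Sat((req ∨ ¬valid) ∧ valid) = {3, 5}
AG ((req ∨ ¬valid) ∧ valid): greatest fixpoint, start Z0 = {3, 5}, keep only states in Sat with every successor in Z. Z1 = {5}; fixed.
Sat(AG ((req ∨ ¬valid) ∧ valid)) = {5}
Sat(EX (AG ((req ∨ ¬valid) ∧ valid))) = {s : some successor in {5}} = {0, 5}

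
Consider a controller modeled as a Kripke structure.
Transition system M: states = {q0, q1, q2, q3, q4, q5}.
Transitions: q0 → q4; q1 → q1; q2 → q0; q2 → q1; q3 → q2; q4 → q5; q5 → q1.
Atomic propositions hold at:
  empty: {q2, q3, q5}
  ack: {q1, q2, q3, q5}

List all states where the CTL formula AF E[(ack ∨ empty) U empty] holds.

{q0, q2, q3, q4, q5}

Sat(ack ∨ empty) = {q1, q2, q3, q5}
E[(ack ∨ empty) U empty]: least fixpoint, start Z0 = Sat(empty) = {q2, q3, q5}, add states in Sat(ack ∨ empty) with some successor in Z. Already a fixed point.
Sat(E[(ack ∨ empty) U empty]) = {q2, q3, q5}
AF E[(ack ∨ empty) U empty]: least fixpoint, start Z0 = {q2, q3, q5}, add states with every successor in Z. Z1 = {q2, q3, q4, q5}; Z2 = {q0, q2, q3, q4, q5}; fixed.
Sat(AF E[(ack ∨ empty) U empty]) = {q0, q2, q3, q4, q5}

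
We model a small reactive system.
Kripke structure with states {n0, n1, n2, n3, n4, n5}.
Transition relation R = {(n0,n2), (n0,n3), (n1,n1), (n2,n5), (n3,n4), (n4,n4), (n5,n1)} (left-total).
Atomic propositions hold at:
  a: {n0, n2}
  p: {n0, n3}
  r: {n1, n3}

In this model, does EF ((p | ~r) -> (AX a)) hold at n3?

No

Sat(~r) = {n0, n2, n4, n5}
Sat(p | ~r) = {n0, n2, n3, n4, n5}
Sat(AX a) = {s : every successor in {n0, n2}} = ∅
Sat((p | ~r) -> (AX a)) = {n1}
EF ((p | ~r) -> (AX a)): least fixpoint, start Z0 = {n1}, add states with some successor in Z. Z1 = {n1, n5}; Z2 = {n1, n2, n5}; Z3 = {n0, n1, n2, n5}; fixed.
Sat(EF ((p | ~r) -> (AX a))) = {n0, n1, n2, n5}
n3 ∉ Sat(EF ((p | ~r) -> (AX a))) = {n0, n1, n2, n5}, so the formula does not hold at n3.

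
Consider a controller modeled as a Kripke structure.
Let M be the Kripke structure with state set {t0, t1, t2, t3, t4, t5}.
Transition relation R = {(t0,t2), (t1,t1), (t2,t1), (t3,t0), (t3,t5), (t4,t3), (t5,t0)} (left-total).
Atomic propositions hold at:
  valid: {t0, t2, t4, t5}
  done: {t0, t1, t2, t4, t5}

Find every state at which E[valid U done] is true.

{t0, t1, t2, t4, t5}

E[valid U done]: least fixpoint, start Z0 = Sat(done) = {t0, t1, t2, t4, t5}, add states in Sat(valid) with some successor in Z. Already a fixed point.
Sat(E[valid U done]) = {t0, t1, t2, t4, t5}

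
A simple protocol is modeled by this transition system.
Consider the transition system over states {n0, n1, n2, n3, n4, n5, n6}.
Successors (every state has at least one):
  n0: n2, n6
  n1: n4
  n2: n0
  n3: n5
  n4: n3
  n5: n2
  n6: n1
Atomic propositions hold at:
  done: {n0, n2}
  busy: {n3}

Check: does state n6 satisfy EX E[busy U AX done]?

No

Sat(AX done) = {s : every successor in {n0, n2}} = {n2, n5}
E[busy U AX done]: least fixpoint, start Z0 = Sat(AX done) = {n2, n5}, add states in Sat(busy) with some successor in Z. Z1 = {n2, n3, n5}; fixed.
Sat(E[busy U AX done]) = {n2, n3, n5}
Sat(EX E[busy U AX done]) = {s : some successor in {n2, n3, n5}} = {n0, n3, n4, n5}
n6 ∉ Sat(EX E[busy U AX done]) = {n0, n3, n4, n5}, so the formula does not hold at n6.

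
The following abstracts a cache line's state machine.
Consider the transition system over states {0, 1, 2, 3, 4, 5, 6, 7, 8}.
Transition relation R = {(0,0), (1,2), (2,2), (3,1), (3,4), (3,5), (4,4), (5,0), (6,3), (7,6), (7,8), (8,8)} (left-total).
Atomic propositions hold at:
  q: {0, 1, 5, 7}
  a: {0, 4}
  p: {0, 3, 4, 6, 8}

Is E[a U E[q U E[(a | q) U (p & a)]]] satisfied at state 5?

Sat(a | q) = {0, 1, 4, 5, 7}
Sat(p & a) = {0, 4}
E[(a | q) U (p & a)]: least fixpoint, start Z0 = Sat((p & a)) = {0, 4}, add states in Sat(a | q) with some successor in Z. Z1 = {0, 4, 5}; fixed.
Sat(E[(a | q) U (p & a)]) = {0, 4, 5}
E[q U E[(a | q) U (p & a)]]: least fixpoint, start Z0 = Sat(E[(a | q) U (p & a)]) = {0, 4, 5}, add states in Sat(q) with some successor in Z. Already a fixed point.
Sat(E[q U E[(a | q) U (p & a)]]) = {0, 4, 5}
E[a U E[q U E[(a | q) U (p & a)]]]: least fixpoint, start Z0 = Sat(E[q U E[(a | q) U (p & a)]]) = {0, 4, 5}, add states in Sat(a) with some successor in Z. Already a fixed point.
Sat(E[a U E[q U E[(a | q) U (p & a)]]]) = {0, 4, 5}
5 ∈ Sat(E[a U E[q U E[(a | q) U (p & a)]]]) = {0, 4, 5}, so the formula holds at 5.

Yes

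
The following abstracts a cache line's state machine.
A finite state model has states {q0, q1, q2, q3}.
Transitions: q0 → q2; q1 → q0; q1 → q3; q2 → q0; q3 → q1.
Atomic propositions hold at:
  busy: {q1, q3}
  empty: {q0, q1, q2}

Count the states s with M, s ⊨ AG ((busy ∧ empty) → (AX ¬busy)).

Sat(busy ∧ empty) = {q1}
Sat(¬busy) = {q0, q2}
Sat(AX ¬busy) = {s : every successor in {q0, q2}} = {q0, q2}
Sat((busy ∧ empty) → (AX ¬busy)) = {q0, q2, q3}
AG ((busy ∧ empty) → (AX ¬busy)): greatest fixpoint, start Z0 = {q0, q2, q3}, keep only states in Sat with every successor in Z. Z1 = {q0, q2}; fixed.
Sat(AG ((busy ∧ empty) → (AX ¬busy))) = {q0, q2}
|Sat(AG ((busy ∧ empty) → (AX ¬busy)))| = |{q0, q2}| = 2.

2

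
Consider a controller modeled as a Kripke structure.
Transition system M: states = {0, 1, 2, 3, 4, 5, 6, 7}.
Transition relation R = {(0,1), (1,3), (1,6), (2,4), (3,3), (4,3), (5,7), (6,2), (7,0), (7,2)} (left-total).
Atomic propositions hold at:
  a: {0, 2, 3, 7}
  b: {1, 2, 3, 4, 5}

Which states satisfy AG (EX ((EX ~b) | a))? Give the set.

{3, 4}

Sat(~b) = {0, 6, 7}
Sat(EX ~b) = {s : some successor in {0, 6, 7}} = {1, 5, 7}
Sat((EX ~b) | a) = {0, 1, 2, 3, 5, 7}
Sat(EX ((EX ~b) | a)) = {s : some successor in {0, 1, 2, 3, 5, 7}} = {0, 1, 3, 4, 5, 6, 7}
AG (EX ((EX ~b) | a)): greatest fixpoint, start Z0 = {0, 1, 3, 4, 5, 6, 7}, keep only states in Sat with every successor in Z. Z1 = {0, 1, 3, 4, 5}; Z2 = {0, 3, 4}; Z3 = {3, 4}; fixed.
Sat(AG (EX ((EX ~b) | a))) = {3, 4}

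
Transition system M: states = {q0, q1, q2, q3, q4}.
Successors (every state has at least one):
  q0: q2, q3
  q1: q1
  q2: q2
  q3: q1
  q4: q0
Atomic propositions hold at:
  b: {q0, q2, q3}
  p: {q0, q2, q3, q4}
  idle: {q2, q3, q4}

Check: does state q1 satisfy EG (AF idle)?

AF idle: least fixpoint, start Z0 = {q2, q3, q4}, add states with every successor in Z. Z1 = {q0, q2, q3, q4}; fixed.
Sat(AF idle) = {q0, q2, q3, q4}
EG (AF idle): greatest fixpoint, start Z0 = {q0, q2, q3, q4}, keep only states in Sat with some successor in Z. Z1 = {q0, q2, q4}; fixed.
Sat(EG (AF idle)) = {q0, q2, q4}
q1 ∉ Sat(EG (AF idle)) = {q0, q2, q4}, so the formula does not hold at q1.

No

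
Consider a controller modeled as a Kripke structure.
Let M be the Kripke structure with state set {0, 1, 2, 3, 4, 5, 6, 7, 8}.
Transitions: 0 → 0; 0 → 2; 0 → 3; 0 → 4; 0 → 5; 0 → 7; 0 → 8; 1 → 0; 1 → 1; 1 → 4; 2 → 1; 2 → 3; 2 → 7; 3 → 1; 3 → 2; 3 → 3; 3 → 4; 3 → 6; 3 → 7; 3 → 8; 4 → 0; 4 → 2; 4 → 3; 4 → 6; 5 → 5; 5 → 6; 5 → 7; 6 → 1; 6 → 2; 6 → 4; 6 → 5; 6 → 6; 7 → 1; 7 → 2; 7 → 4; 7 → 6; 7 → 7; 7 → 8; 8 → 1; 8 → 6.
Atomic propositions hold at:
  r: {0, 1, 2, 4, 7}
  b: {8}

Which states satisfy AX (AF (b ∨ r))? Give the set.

{1}

Sat(b ∨ r) = {0, 1, 2, 4, 7, 8}
AF (b ∨ r): least fixpoint, start Z0 = {0, 1, 2, 4, 7, 8}, add states with every successor in Z. Already a fixed point.
Sat(AF (b ∨ r)) = {0, 1, 2, 4, 7, 8}
Sat(AX (AF (b ∨ r))) = {s : every successor in {0, 1, 2, 4, 7, 8}} = {1}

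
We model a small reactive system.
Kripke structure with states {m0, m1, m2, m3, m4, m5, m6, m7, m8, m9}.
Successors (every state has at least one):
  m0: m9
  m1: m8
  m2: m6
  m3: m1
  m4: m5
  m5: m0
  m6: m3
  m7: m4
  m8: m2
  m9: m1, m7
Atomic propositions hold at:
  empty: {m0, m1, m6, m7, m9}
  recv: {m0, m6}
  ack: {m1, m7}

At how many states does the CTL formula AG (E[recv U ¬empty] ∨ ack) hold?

Sat(¬empty) = {m2, m3, m4, m5, m8}
E[recv U ¬empty]: least fixpoint, start Z0 = Sat(¬empty) = {m2, m3, m4, m5, m8}, add states in Sat(recv) with some successor in Z. Z1 = {m2, m3, m4, m5, m6, m8}; fixed.
Sat(E[recv U ¬empty]) = {m2, m3, m4, m5, m6, m8}
Sat(E[recv U ¬empty] ∨ ack) = {m1, m2, m3, m4, m5, m6, m7, m8}
AG (E[recv U ¬empty] ∨ ack): greatest fixpoint, start Z0 = {m1, m2, m3, m4, m5, m6, m7, m8}, keep only states in Sat with every successor in Z. Z1 = {m1, m2, m3, m4, m6, m7, m8}; Z2 = {m1, m2, m3, m6, m7, m8}; Z3 = {m1, m2, m3, m6, m8}; fixed.
Sat(AG (E[recv U ¬empty] ∨ ack)) = {m1, m2, m3, m6, m8}
|Sat(AG (E[recv U ¬empty] ∨ ack))| = |{m1, m2, m3, m6, m8}| = 5.

5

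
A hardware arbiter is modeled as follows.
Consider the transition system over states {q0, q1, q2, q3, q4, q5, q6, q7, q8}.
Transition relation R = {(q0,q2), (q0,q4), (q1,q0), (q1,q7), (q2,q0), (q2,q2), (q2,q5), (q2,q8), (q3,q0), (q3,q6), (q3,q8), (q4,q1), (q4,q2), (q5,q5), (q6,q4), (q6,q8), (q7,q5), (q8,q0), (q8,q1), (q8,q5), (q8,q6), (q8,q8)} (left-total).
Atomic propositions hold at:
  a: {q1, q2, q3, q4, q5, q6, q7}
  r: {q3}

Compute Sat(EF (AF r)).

AF r: least fixpoint, start Z0 = {q3}, add states with every successor in Z. Already a fixed point.
Sat(AF r) = {q3}
EF (AF r): least fixpoint, start Z0 = {q3}, add states with some successor in Z. Already a fixed point.
Sat(EF (AF r)) = {q3}

{q3}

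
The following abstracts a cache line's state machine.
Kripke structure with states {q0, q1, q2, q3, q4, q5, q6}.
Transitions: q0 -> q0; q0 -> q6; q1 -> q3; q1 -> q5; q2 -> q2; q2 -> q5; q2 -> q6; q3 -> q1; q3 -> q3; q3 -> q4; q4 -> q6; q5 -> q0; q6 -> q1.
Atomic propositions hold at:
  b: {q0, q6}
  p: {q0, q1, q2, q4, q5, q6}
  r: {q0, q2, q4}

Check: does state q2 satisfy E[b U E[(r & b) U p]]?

Yes

Sat(r & b) = {q0}
E[(r & b) U p]: least fixpoint, start Z0 = Sat(p) = {q0, q1, q2, q4, q5, q6}, add states in Sat(r & b) with some successor in Z. Already a fixed point.
Sat(E[(r & b) U p]) = {q0, q1, q2, q4, q5, q6}
E[b U E[(r & b) U p]]: least fixpoint, start Z0 = Sat(E[(r & b) U p]) = {q0, q1, q2, q4, q5, q6}, add states in Sat(b) with some successor in Z. Already a fixed point.
Sat(E[b U E[(r & b) U p]]) = {q0, q1, q2, q4, q5, q6}
q2 ∈ Sat(E[b U E[(r & b) U p]]) = {q0, q1, q2, q4, q5, q6}, so the formula holds at q2.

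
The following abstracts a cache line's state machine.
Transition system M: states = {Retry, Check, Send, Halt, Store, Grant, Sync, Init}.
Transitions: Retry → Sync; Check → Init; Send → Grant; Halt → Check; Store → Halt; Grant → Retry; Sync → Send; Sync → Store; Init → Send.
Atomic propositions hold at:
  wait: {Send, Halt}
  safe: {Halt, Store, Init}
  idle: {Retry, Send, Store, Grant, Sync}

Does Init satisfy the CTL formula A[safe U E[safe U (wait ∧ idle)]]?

Sat(wait ∧ idle) = {Send}
E[safe U (wait ∧ idle)]: least fixpoint, start Z0 = Sat((wait ∧ idle)) = {Send}, add states in Sat(safe) with some successor in Z. Z1 = {Send, Init}; fixed.
Sat(E[safe U (wait ∧ idle)]) = {Send, Init}
A[safe U E[safe U (wait ∧ idle)]]: least fixpoint, start Z0 = Sat(E[safe U (wait ∧ idle)]) = {Send, Init}, add states in Sat(safe) with every successor in Z. Already a fixed point.
Sat(A[safe U E[safe U (wait ∧ idle)]]) = {Send, Init}
Init ∈ Sat(A[safe U E[safe U (wait ∧ idle)]]) = {Send, Init}, so the formula holds at Init.

Yes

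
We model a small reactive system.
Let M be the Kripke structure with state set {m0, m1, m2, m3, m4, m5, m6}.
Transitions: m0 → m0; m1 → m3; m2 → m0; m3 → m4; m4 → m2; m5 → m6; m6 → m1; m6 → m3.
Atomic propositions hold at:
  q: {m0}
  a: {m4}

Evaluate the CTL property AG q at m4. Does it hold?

AG q: greatest fixpoint, start Z0 = {m0}, keep only states in Sat with every successor in Z. Already a fixed point.
Sat(AG q) = {m0}
m4 ∉ Sat(AG q) = {m0}, so the formula does not hold at m4.

No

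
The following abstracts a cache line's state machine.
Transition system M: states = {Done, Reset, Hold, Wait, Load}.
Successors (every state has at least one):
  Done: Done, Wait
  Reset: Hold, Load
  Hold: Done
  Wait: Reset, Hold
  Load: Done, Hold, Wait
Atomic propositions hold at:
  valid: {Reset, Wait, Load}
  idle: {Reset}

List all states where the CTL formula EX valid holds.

Sat(EX valid) = {s : some successor in {Reset, Wait, Load}} = {Done, Reset, Wait, Load}

{Done, Reset, Wait, Load}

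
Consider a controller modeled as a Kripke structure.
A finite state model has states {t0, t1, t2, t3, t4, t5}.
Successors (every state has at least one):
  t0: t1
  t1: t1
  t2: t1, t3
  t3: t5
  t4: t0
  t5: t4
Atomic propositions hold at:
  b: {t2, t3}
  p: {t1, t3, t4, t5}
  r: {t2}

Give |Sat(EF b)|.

EF b: least fixpoint, start Z0 = {t2, t3}, add states with some successor in Z. Already a fixed point.
Sat(EF b) = {t2, t3}
|Sat(EF b)| = |{t2, t3}| = 2.

2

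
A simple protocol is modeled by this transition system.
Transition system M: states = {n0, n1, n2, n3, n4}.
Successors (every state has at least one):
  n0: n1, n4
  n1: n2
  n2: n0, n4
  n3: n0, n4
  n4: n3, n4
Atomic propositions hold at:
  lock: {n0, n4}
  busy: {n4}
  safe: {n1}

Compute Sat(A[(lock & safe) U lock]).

{n0, n4}

Sat(lock & safe) = ∅
A[(lock & safe) U lock]: least fixpoint, start Z0 = Sat(lock) = {n0, n4}, add states in Sat(lock & safe) with every successor in Z. Already a fixed point.
Sat(A[(lock & safe) U lock]) = {n0, n4}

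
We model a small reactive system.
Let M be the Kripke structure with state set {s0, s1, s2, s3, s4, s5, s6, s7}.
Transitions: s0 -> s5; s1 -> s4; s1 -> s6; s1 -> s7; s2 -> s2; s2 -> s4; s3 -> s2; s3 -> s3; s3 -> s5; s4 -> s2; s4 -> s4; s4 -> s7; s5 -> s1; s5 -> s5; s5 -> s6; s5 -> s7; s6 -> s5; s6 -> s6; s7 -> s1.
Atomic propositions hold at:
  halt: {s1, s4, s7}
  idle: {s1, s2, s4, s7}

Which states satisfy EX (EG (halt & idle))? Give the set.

Sat(halt & idle) = {s1, s4, s7}
EG (halt & idle): greatest fixpoint, start Z0 = {s1, s4, s7}, keep only states in Sat with some successor in Z. Already a fixed point.
Sat(EG (halt & idle)) = {s1, s4, s7}
Sat(EX (EG (halt & idle))) = {s : some successor in {s1, s4, s7}} = {s1, s2, s4, s5, s7}

{s1, s2, s4, s5, s7}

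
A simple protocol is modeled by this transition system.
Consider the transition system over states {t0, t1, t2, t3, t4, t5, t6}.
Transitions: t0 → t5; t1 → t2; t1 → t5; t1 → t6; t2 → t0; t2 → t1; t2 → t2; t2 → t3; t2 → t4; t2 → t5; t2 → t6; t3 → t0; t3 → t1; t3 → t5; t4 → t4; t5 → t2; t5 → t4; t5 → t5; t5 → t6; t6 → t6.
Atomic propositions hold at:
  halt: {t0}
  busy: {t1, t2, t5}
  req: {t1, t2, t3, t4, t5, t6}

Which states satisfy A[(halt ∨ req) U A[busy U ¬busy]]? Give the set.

{t0, t3, t4, t6}

Sat(halt ∨ req) = {t0, t1, t2, t3, t4, t5, t6}
Sat(¬busy) = {t0, t3, t4, t6}
A[busy U ¬busy]: least fixpoint, start Z0 = Sat(¬busy) = {t0, t3, t4, t6}, add states in Sat(busy) with every successor in Z. Already a fixed point.
Sat(A[busy U ¬busy]) = {t0, t3, t4, t6}
A[(halt ∨ req) U A[busy U ¬busy]]: least fixpoint, start Z0 = Sat(A[busy U ¬busy]) = {t0, t3, t4, t6}, add states in Sat(halt ∨ req) with every successor in Z. Already a fixed point.
Sat(A[(halt ∨ req) U A[busy U ¬busy]]) = {t0, t3, t4, t6}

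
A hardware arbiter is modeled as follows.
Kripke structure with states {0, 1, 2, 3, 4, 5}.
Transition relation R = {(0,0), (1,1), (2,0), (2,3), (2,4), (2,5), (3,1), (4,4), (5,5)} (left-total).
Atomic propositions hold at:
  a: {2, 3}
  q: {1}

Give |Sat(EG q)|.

EG q: greatest fixpoint, start Z0 = {1}, keep only states in Sat with some successor in Z. Already a fixed point.
Sat(EG q) = {1}
|Sat(EG q)| = |{1}| = 1.

1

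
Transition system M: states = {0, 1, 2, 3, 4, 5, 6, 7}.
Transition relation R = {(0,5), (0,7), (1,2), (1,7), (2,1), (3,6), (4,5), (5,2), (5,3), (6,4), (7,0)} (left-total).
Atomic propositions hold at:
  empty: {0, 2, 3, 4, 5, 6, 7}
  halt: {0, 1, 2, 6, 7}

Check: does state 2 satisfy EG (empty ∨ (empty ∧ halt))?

No

Sat(empty ∧ halt) = {0, 2, 6, 7}
Sat(empty ∨ (empty ∧ halt)) = {0, 2, 3, 4, 5, 6, 7}
EG (empty ∨ (empty ∧ halt)): greatest fixpoint, start Z0 = {0, 2, 3, 4, 5, 6, 7}, keep only states in Sat with some successor in Z. Z1 = {0, 3, 4, 5, 6, 7}; fixed.
Sat(EG (empty ∨ (empty ∧ halt))) = {0, 3, 4, 5, 6, 7}
2 ∉ Sat(EG (empty ∨ (empty ∧ halt))) = {0, 3, 4, 5, 6, 7}, so the formula does not hold at 2.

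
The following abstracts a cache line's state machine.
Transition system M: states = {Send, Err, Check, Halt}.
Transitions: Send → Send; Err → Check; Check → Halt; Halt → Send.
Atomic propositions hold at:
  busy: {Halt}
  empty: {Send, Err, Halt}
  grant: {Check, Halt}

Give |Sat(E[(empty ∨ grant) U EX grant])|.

2

Sat(empty ∨ grant) = {Send, Err, Check, Halt}
Sat(EX grant) = {s : some successor in {Check, Halt}} = {Err, Check}
E[(empty ∨ grant) U EX grant]: least fixpoint, start Z0 = Sat(EX grant) = {Err, Check}, add states in Sat(empty ∨ grant) with some successor in Z. Already a fixed point.
Sat(E[(empty ∨ grant) U EX grant]) = {Err, Check}
|Sat(E[(empty ∨ grant) U EX grant])| = |{Err, Check}| = 2.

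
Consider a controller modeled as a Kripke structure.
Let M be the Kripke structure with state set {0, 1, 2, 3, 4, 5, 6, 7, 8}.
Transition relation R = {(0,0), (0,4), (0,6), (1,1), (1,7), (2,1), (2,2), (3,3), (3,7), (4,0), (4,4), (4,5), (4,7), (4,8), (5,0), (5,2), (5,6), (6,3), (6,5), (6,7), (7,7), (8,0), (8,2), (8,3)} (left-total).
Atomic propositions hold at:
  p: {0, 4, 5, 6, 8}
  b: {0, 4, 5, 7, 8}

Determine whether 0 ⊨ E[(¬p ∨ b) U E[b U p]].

Sat(¬p) = {1, 2, 3, 7}
Sat(¬p ∨ b) = {0, 1, 2, 3, 4, 5, 7, 8}
E[b U p]: least fixpoint, start Z0 = Sat(p) = {0, 4, 5, 6, 8}, add states in Sat(b) with some successor in Z. Already a fixed point.
Sat(E[b U p]) = {0, 4, 5, 6, 8}
E[(¬p ∨ b) U E[b U p]]: least fixpoint, start Z0 = Sat(E[b U p]) = {0, 4, 5, 6, 8}, add states in Sat(¬p ∨ b) with some successor in Z. Already a fixed point.
Sat(E[(¬p ∨ b) U E[b U p]]) = {0, 4, 5, 6, 8}
0 ∈ Sat(E[(¬p ∨ b) U E[b U p]]) = {0, 4, 5, 6, 8}, so the formula holds at 0.

Yes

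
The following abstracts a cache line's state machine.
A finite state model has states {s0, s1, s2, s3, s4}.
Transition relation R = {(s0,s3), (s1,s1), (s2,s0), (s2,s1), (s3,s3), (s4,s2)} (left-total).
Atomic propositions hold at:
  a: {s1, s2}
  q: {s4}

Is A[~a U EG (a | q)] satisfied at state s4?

Yes

Sat(~a) = {s0, s3, s4}
Sat(a | q) = {s1, s2, s4}
EG (a | q): greatest fixpoint, start Z0 = {s1, s2, s4}, keep only states in Sat with some successor in Z. Already a fixed point.
Sat(EG (a | q)) = {s1, s2, s4}
A[~a U EG (a | q)]: least fixpoint, start Z0 = Sat(EG (a | q)) = {s1, s2, s4}, add states in Sat(~a) with every successor in Z. Already a fixed point.
Sat(A[~a U EG (a | q)]) = {s1, s2, s4}
s4 ∈ Sat(A[~a U EG (a | q)]) = {s1, s2, s4}, so the formula holds at s4.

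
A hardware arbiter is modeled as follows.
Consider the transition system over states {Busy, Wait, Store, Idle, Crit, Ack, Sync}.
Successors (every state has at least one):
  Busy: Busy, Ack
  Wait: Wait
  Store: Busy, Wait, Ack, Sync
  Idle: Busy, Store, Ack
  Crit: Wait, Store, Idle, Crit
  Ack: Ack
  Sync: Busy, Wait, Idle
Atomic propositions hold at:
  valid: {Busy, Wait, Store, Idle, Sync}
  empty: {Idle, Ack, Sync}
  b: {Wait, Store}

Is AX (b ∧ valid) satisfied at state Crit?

Sat(b ∧ valid) = {Wait, Store}
Sat(AX (b ∧ valid)) = {s : every successor in {Wait, Store}} = {Wait}
Crit ∉ Sat(AX (b ∧ valid)) = {Wait}, so the formula does not hold at Crit.

No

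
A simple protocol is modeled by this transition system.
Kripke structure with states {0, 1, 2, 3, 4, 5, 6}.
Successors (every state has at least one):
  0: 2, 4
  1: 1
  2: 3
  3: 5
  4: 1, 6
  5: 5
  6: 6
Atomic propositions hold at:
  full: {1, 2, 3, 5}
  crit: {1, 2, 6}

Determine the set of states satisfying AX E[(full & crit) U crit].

Sat(full & crit) = {1, 2}
E[(full & crit) U crit]: least fixpoint, start Z0 = Sat(crit) = {1, 2, 6}, add states in Sat(full & crit) with some successor in Z. Already a fixed point.
Sat(E[(full & crit) U crit]) = {1, 2, 6}
Sat(AX E[(full & crit) U crit]) = {s : every successor in {1, 2, 6}} = {1, 4, 6}

{1, 4, 6}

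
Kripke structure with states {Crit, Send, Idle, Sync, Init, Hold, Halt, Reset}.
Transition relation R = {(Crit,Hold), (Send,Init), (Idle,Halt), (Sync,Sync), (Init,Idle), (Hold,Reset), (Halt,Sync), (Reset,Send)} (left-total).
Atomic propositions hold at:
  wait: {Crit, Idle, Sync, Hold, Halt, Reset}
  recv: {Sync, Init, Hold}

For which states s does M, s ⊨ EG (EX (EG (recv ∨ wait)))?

{Send, Idle, Sync, Init, Halt}

Sat(recv ∨ wait) = {Crit, Idle, Sync, Init, Hold, Halt, Reset}
EG (recv ∨ wait): greatest fixpoint, start Z0 = {Crit, Idle, Sync, Init, Hold, Halt, Reset}, keep only states in Sat with some successor in Z. Z1 = {Crit, Idle, Sync, Init, Hold, Halt}; Z2 = {Crit, Idle, Sync, Init, Halt}; Z3 = {Idle, Sync, Init, Halt}; fixed.
Sat(EG (recv ∨ wait)) = {Idle, Sync, Init, Halt}
Sat(EX (EG (recv ∨ wait))) = {s : some successor in {Idle, Sync, Init, Halt}} = {Send, Idle, Sync, Init, Halt}
EG (EX (EG (recv ∨ wait))): greatest fixpoint, start Z0 = {Send, Idle, Sync, Init, Halt}, keep only states in Sat with some successor in Z. Already a fixed point.
Sat(EG (EX (EG (recv ∨ wait)))) = {Send, Idle, Sync, Init, Halt}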